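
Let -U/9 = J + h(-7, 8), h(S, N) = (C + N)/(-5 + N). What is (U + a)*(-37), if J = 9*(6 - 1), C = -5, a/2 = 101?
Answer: 7844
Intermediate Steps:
a = 202 (a = 2*101 = 202)
h(S, N) = 1 (h(S, N) = (-5 + N)/(-5 + N) = 1)
J = 45 (J = 9*5 = 45)
U = -414 (U = -9*(45 + 1) = -9*46 = -414)
(U + a)*(-37) = (-414 + 202)*(-37) = -212*(-37) = 7844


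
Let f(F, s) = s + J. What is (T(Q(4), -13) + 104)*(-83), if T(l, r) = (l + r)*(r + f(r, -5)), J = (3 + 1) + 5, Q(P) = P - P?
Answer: -18343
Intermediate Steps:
Q(P) = 0
J = 9 (J = 4 + 5 = 9)
f(F, s) = 9 + s (f(F, s) = s + 9 = 9 + s)
T(l, r) = (4 + r)*(l + r) (T(l, r) = (l + r)*(r + (9 - 5)) = (l + r)*(r + 4) = (l + r)*(4 + r) = (4 + r)*(l + r))
(T(Q(4), -13) + 104)*(-83) = (((-13)² + 4*0 + 4*(-13) + 0*(-13)) + 104)*(-83) = ((169 + 0 - 52 + 0) + 104)*(-83) = (117 + 104)*(-83) = 221*(-83) = -18343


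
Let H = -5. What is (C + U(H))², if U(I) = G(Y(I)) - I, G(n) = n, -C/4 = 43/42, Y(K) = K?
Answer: 7396/441 ≈ 16.771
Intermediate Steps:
C = -86/21 (C = -172/42 = -4*43/42 = -86/21 ≈ -4.0952)
U(I) = 0 (U(I) = I - I = 0)
(C + U(H))² = (-86/21 + 0)² = (-86/21)² = 7396/441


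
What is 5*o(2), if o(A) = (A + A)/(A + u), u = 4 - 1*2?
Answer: 5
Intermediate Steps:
u = 2 (u = 4 - 2 = 2)
o(A) = 2*A/(2 + A) (o(A) = (A + A)/(A + 2) = (2*A)/(2 + A) = 2*A/(2 + A))
5*o(2) = 5*(2*2/(2 + 2)) = 5*(2*2/4) = 5*(2*2*(¼)) = 5*1 = 5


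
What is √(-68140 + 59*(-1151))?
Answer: I*√136049 ≈ 368.85*I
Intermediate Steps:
√(-68140 + 59*(-1151)) = √(-68140 - 67909) = √(-136049) = I*√136049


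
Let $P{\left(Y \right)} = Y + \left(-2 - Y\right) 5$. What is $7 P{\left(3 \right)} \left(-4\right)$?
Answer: $616$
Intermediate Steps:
$P{\left(Y \right)} = -10 - 4 Y$ ($P{\left(Y \right)} = Y - \left(10 + 5 Y\right) = -10 - 4 Y$)
$7 P{\left(3 \right)} \left(-4\right) = 7 \left(-10 - 12\right) \left(-4\right) = 7 \left(-22\right) \left(-4\right) = \left(-154\right) \left(-4\right) = 616$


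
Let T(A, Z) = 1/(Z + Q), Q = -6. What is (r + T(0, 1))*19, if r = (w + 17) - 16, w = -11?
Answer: -969/5 ≈ -193.80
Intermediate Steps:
T(A, Z) = 1/(-6 + Z) (T(A, Z) = 1/(Z - 6) = 1/(-6 + Z))
r = -10 (r = (-11 + 17) - 16 = 6 - 16 = -10)
(r + T(0, 1))*19 = (-10 + 1/(-6 + 1))*19 = (-10 + 1/(-5))*19 = (-10 - 1/5)*19 = -51/5*19 = -969/5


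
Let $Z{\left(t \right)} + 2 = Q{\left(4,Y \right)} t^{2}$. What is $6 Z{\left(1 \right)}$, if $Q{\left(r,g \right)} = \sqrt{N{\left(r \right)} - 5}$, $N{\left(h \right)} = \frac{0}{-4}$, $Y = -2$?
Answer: $-12 + 6 i \sqrt{5} \approx -12.0 + 13.416 i$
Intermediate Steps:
$N{\left(h \right)} = 0$ ($N{\left(h \right)} = 0 \left(- \frac{1}{4}\right) = 0$)
$Q{\left(r,g \right)} = i \sqrt{5}$ ($Q{\left(r,g \right)} = \sqrt{0 - 5} = \sqrt{-5} = i \sqrt{5}$)
$Z{\left(t \right)} = -2 + i \sqrt{5} t^{2}$
$6 Z{\left(1 \right)} = 6 \left(-2 + i \sqrt{5} \cdot 1^{2}\right) = 6 \left(-2 + i \sqrt{5} \cdot 1\right) = 6 \left(-2 + i \sqrt{5}\right) = -12 + 6 i \sqrt{5}$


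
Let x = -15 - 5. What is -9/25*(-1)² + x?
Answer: -509/25 ≈ -20.360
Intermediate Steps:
x = -20
-9/25*(-1)² + x = -9/25*(-1)² - 20 = -9*1/25*1 - 20 = -9/25*1 - 20 = -9/25 - 20 = -509/25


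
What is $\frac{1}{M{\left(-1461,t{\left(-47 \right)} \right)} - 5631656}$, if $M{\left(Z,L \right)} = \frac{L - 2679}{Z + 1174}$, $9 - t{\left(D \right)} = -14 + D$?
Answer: $- \frac{287}{1616282663} \approx -1.7757 \cdot 10^{-7}$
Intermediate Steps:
$t{\left(D \right)} = 23 - D$ ($t{\left(D \right)} = 9 - \left(-14 + D\right) = 23 - D$)
$M{\left(Z,L \right)} = \frac{-2679 + L}{1174 + Z}$
$\frac{1}{M{\left(-1461,t{\left(-47 \right)} \right)} - 5631656} = \frac{1}{\frac{-2679 + \left(23 - -47\right)}{1174 - 1461} - 5631656} = \frac{1}{\frac{-2679 + \left(23 + 47\right)}{-287} - 5631656} = \frac{1}{- \frac{-2679 + 70}{287} - 5631656} = \frac{1}{\left(- \frac{1}{287}\right) \left(-2609\right) - 5631656} = \frac{1}{\frac{2609}{287} - 5631656} = \frac{1}{- \frac{1616282663}{287}} = - \frac{287}{1616282663}$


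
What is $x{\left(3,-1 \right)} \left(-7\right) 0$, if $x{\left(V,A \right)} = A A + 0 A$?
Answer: $0$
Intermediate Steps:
$x{\left(V,A \right)} = A^{2}$ ($x{\left(V,A \right)} = A^{2} + 0 = A^{2}$)
$x{\left(3,-1 \right)} \left(-7\right) 0 = \left(-1\right)^{2} \left(-7\right) 0 = 1 \left(-7\right) 0 = \left(-7\right) 0 = 0$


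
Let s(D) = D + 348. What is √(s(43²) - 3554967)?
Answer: I*√3552770 ≈ 1884.9*I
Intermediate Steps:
s(D) = 348 + D
√(s(43²) - 3554967) = √((348 + 43²) - 3554967) = √((348 + 1849) - 3554967) = √(2197 - 3554967) = √(-3552770) = I*√3552770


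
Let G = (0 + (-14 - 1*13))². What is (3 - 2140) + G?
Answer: -1408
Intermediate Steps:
G = 729 (G = (0 + (-14 - 13))² = (0 - 27)² = (-27)² = 729)
(3 - 2140) + G = (3 - 2140) + 729 = -2137 + 729 = -1408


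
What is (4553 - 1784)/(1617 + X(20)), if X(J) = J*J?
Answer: 2769/2017 ≈ 1.3728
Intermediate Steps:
X(J) = J²
(4553 - 1784)/(1617 + X(20)) = (4553 - 1784)/(1617 + 20²) = 2769/(1617 + 400) = 2769/2017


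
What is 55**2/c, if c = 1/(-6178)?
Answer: -18688450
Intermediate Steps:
c = -1/6178 ≈ -0.00016186
55**2/c = 55**2/(-1/6178) = 3025*(-6178) = -18688450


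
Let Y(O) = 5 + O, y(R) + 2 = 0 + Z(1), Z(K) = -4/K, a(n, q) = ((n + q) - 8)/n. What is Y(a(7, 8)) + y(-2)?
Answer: 0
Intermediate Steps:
a(n, q) = (-8 + n + q)/n
y(R) = -6 (y(R) = -2 + (0 - 4/1) = -2 + (0 - 4*1) = -2 + (0 - 4) = -2 - 4 = -6)
Y(a(7, 8)) + y(-2) = (5 + (-8 + 7 + 8)/7) - 6 = (5 + (⅐)*7) - 6 = (5 + 1) - 6 = 6 - 6 = 0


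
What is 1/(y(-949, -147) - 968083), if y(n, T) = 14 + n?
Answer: -1/969018 ≈ -1.0320e-6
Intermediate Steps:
1/(y(-949, -147) - 968083) = 1/((14 - 949) - 968083) = 1/(-935 - 968083) = 1/(-969018) = -1/969018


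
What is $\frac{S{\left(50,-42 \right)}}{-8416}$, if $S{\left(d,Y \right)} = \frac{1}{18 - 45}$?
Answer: $\frac{1}{227232} \approx 4.4008 \cdot 10^{-6}$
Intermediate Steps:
$S{\left(d,Y \right)} = - \frac{1}{27}$ ($S{\left(d,Y \right)} = \frac{1}{-27} = - \frac{1}{27}$)
$\frac{S{\left(50,-42 \right)}}{-8416} = - \frac{1}{27 \left(-8416\right)} = \left(- \frac{1}{27}\right) \left(- \frac{1}{8416}\right) = \frac{1}{227232}$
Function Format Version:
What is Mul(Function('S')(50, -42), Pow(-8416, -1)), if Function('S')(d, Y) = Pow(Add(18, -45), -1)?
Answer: Rational(1, 227232) ≈ 4.4008e-6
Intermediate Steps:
Function('S')(d, Y) = Rational(-1, 27) (Function('S')(d, Y) = Pow(-27, -1) = Rational(-1, 27))
Mul(Function('S')(50, -42), Pow(-8416, -1)) = Mul(Rational(-1, 27), Pow(-8416, -1)) = Mul(Rational(-1, 27), Rational(-1, 8416)) = Rational(1, 227232)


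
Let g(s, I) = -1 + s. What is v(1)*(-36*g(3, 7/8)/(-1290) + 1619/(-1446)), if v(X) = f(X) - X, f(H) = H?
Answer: 0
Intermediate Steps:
v(X) = 0 (v(X) = X - X = 0)
v(1)*(-36*g(3, 7/8)/(-1290) + 1619/(-1446)) = 0*(-36*(-1 + 3)/(-1290) + 1619/(-1446)) = 0*(-36*2*(-1/1290) + 1619*(-1/1446)) = 0*(-72*(-1/1290) - 1619/1446) = 0*(12/215 - 1619/1446) = 0*(-330733/310890) = 0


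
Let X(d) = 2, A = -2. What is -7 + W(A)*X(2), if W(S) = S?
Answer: -11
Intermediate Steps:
-7 + W(A)*X(2) = -7 - 2*2 = -7 - 4 = -11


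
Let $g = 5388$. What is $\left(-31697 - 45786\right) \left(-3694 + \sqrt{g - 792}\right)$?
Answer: $286222202 - 154966 \sqrt{1149} \approx 2.8097 \cdot 10^{8}$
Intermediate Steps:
$\left(-31697 - 45786\right) \left(-3694 + \sqrt{g - 792}\right) = \left(-31697 - 45786\right) \left(-3694 + \sqrt{5388 - 792}\right) = - 77483 \left(-3694 + \sqrt{4596}\right) = - 77483 \left(-3694 + 2 \sqrt{1149}\right) = 286222202 - 154966 \sqrt{1149}$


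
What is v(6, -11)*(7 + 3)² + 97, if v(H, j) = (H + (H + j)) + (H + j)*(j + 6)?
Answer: 2697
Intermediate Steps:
v(H, j) = j + 2*H + (6 + j)*(H + j) (v(H, j) = (j + 2*H) + (H + j)*(6 + j) = (j + 2*H) + (6 + j)*(H + j) = j + 2*H + (6 + j)*(H + j))
v(6, -11)*(7 + 3)² + 97 = ((-11)² + 7*(-11) + 8*6 + 6*(-11))*(7 + 3)² + 97 = (121 - 77 + 48 - 66)*10² + 97 = 26*100 + 97 = 2600 + 97 = 2697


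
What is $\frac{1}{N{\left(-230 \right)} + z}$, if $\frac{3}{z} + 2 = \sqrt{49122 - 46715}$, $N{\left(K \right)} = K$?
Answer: $- \frac{184228}{42371977} - \frac{\sqrt{2407}}{42371977} \approx -0.004349$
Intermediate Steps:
$z = \frac{3}{-2 + \sqrt{2407}}$ ($z = \frac{3}{-2 + \sqrt{49122 - 46715}} = \frac{3}{-2 + \sqrt{2407}} \approx 0.063747$)
$\frac{1}{N{\left(-230 \right)} + z} = \frac{1}{-230 + \left(\frac{2}{801} + \frac{\sqrt{2407}}{801}\right)} = \frac{1}{- \frac{184228}{801} + \frac{\sqrt{2407}}{801}}$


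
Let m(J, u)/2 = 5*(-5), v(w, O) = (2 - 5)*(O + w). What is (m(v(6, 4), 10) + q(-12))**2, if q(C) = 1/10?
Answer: 249001/100 ≈ 2490.0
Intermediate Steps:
q(C) = 1/10
v(w, O) = -3*O - 3*w (v(w, O) = -3*(O + w) = -3*O - 3*w)
m(J, u) = -50 (m(J, u) = 2*(5*(-5)) = 2*(-25) = -50)
(m(v(6, 4), 10) + q(-12))**2 = (-50 + 1/10)**2 = (-499/10)**2 = 249001/100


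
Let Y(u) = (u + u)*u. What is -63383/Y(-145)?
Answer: -63383/42050 ≈ -1.5073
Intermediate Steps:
Y(u) = 2*u**2 (Y(u) = (2*u)*u = 2*u**2)
-63383/Y(-145) = -63383/(2*(-145)**2) = -63383/(2*21025) = -63383/42050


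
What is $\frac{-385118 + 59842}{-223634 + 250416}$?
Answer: $- \frac{23234}{1913} \approx -12.145$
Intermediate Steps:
$\frac{-385118 + 59842}{-223634 + 250416} = - \frac{325276}{26782} = \left(-325276\right) \frac{1}{26782} = - \frac{23234}{1913}$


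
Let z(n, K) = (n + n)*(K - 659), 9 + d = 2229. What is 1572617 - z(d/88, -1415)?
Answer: 18449857/11 ≈ 1.6773e+6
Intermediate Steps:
d = 2220 (d = -9 + 2229 = 2220)
z(n, K) = 2*n*(-659 + K) (z(n, K) = (2*n)*(-659 + K) = 2*n*(-659 + K))
1572617 - z(d/88, -1415) = 1572617 - 2*2220/88*(-659 - 1415) = 1572617 - 2*2220*(1/88)*(-2074) = 1572617 - 2*555*(-2074)/22 = 1572617 - 1*(-1151070/11) = 1572617 + 1151070/11 = 18449857/11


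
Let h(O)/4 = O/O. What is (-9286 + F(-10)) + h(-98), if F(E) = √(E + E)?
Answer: -9282 + 2*I*√5 ≈ -9282.0 + 4.4721*I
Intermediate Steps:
F(E) = √2*√E (F(E) = √(2*E) = √2*√E)
h(O) = 4 (h(O) = 4*(O/O) = 4*1 = 4)
(-9286 + F(-10)) + h(-98) = (-9286 + √2*√(-10)) + 4 = (-9286 + √2*(I*√10)) + 4 = (-9286 + 2*I*√5) + 4 = -9282 + 2*I*√5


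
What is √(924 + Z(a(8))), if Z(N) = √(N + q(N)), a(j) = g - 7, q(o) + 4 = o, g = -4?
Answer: √(924 + I*√26) ≈ 30.397 + 0.08387*I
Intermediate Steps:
q(o) = -4 + o
a(j) = -11 (a(j) = -4 - 7 = -11)
Z(N) = √(-4 + 2*N) (Z(N) = √(N + (-4 + N)) = √(-4 + 2*N))
√(924 + Z(a(8))) = √(924 + √(-4 + 2*(-11))) = √(924 + √(-4 - 22)) = √(924 + √(-26)) = √(924 + I*√26)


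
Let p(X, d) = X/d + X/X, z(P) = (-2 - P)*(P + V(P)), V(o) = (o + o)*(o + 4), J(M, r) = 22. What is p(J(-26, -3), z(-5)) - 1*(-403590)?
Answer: 6053887/15 ≈ 4.0359e+5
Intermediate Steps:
V(o) = 2*o*(4 + o) (V(o) = (2*o)*(4 + o) = 2*o*(4 + o))
z(P) = (-2 - P)*(P + 2*P*(4 + P))
p(X, d) = 1 + X/d (p(X, d) = X/d + 1 = 1 + X/d)
p(J(-26, -3), z(-5)) - 1*(-403590) = (22 - 5*(-18 - 13*(-5) - 2*(-5)²))/((-5*(-18 - 13*(-5) - 2*(-5)²))) - 1*(-403590) = (22 - 5*(-18 + 65 - 2*25))/((-5*(-18 + 65 - 2*25))) + 403590 = (22 - 5*(-18 + 65 - 50))/((-5*(-18 + 65 - 50))) + 403590 = (22 - 5*(-3))/((-5*(-3))) + 403590 = (22 + 15)/15 + 403590 = (1/15)*37 + 403590 = 37/15 + 403590 = 6053887/15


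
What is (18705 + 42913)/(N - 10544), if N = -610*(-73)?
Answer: 30809/16993 ≈ 1.8130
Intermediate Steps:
N = 44530
(18705 + 42913)/(N - 10544) = (18705 + 42913)/(44530 - 10544) = 61618/33986 = 61618*(1/33986) = 30809/16993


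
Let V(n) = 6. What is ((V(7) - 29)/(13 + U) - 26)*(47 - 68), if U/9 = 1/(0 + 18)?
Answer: 5236/9 ≈ 581.78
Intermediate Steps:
U = ½ (U = 9/(0 + 18) = 9/18 = 9*(1/18) = ½ ≈ 0.50000)
((V(7) - 29)/(13 + U) - 26)*(47 - 68) = ((6 - 29)/(13 + ½) - 26)*(47 - 68) = (-23/27/2 - 26)*(-21) = (-23*2/27 - 26)*(-21) = (-46/27 - 26)*(-21) = -748/27*(-21) = 5236/9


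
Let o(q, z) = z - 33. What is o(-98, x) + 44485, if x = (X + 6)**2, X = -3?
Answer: 44461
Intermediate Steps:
x = 9 (x = (-3 + 6)**2 = 3**2 = 9)
o(q, z) = -33 + z
o(-98, x) + 44485 = (-33 + 9) + 44485 = -24 + 44485 = 44461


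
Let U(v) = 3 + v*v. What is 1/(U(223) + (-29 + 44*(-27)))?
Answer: 1/48515 ≈ 2.0612e-5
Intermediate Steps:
U(v) = 3 + v**2
1/(U(223) + (-29 + 44*(-27))) = 1/((3 + 223**2) + (-29 + 44*(-27))) = 1/((3 + 49729) + (-29 - 1188)) = 1/(49732 - 1217) = 1/48515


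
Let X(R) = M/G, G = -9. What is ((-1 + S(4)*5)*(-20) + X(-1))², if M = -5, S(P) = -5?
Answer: 21949225/81 ≈ 2.7098e+5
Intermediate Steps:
X(R) = 5/9 (X(R) = -5/(-9) = -5*(-⅑) = 5/9)
((-1 + S(4)*5)*(-20) + X(-1))² = ((-1 - 5*5)*(-20) + 5/9)² = ((-1 - 25)*(-20) + 5/9)² = (-26*(-20) + 5/9)² = (520 + 5/9)² = (4685/9)² = 21949225/81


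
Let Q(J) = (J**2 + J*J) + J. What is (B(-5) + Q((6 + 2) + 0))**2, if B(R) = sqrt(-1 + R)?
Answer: (136 + I*sqrt(6))**2 ≈ 18490.0 + 666.26*I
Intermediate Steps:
Q(J) = J + 2*J**2 (Q(J) = (J**2 + J**2) + J = 2*J**2 + J = J + 2*J**2)
(B(-5) + Q((6 + 2) + 0))**2 = (sqrt(-1 - 5) + ((6 + 2) + 0)*(1 + 2*((6 + 2) + 0)))**2 = (sqrt(-6) + (8 + 0)*(1 + 2*(8 + 0)))**2 = (I*sqrt(6) + 8*(1 + 2*8))**2 = (I*sqrt(6) + 8*(1 + 16))**2 = (I*sqrt(6) + 8*17)**2 = (I*sqrt(6) + 136)**2 = (136 + I*sqrt(6))**2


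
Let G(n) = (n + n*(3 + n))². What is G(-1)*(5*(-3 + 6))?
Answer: 135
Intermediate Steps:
G(-1)*(5*(-3 + 6)) = ((-1)²*(4 - 1)²)*(5*(-3 + 6)) = (1*3²)*(5*3) = (1*9)*15 = 9*15 = 135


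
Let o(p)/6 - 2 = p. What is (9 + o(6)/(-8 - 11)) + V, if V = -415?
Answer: -7762/19 ≈ -408.53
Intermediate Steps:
o(p) = 12 + 6*p
(9 + o(6)/(-8 - 11)) + V = (9 + (12 + 6*6)/(-8 - 11)) - 415 = (9 + (12 + 36)/(-19)) - 415 = (9 + 48*(-1/19)) - 415 = (9 - 48/19) - 415 = 123/19 - 415 = -7762/19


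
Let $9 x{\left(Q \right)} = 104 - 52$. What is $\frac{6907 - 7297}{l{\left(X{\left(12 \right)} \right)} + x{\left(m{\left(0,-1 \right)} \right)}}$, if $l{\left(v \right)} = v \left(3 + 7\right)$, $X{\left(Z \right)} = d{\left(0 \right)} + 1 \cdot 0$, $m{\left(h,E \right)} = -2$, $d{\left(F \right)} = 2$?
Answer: $- \frac{1755}{116} \approx -15.129$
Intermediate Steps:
$x{\left(Q \right)} = \frac{52}{9}$ ($x{\left(Q \right)} = \frac{104 - 52}{9} = \frac{1}{9} \cdot 52 = \frac{52}{9}$)
$X{\left(Z \right)} = 2$ ($X{\left(Z \right)} = 2 + 1 \cdot 0 = 2 + 0 = 2$)
$l{\left(v \right)} = 10 v$ ($l{\left(v \right)} = v 10 = 10 v$)
$\frac{6907 - 7297}{l{\left(X{\left(12 \right)} \right)} + x{\left(m{\left(0,-1 \right)} \right)}} = \frac{6907 - 7297}{10 \cdot 2 + \frac{52}{9}} = - \frac{390}{20 + \frac{52}{9}} = - \frac{390}{\frac{232}{9}} = \left(-390\right) \frac{9}{232} = - \frac{1755}{116}$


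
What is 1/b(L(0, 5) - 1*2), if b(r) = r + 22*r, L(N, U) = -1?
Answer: -1/69 ≈ -0.014493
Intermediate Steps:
b(r) = 23*r
1/b(L(0, 5) - 1*2) = 1/(23*(-1 - 1*2)) = 1/(23*(-1 - 2)) = 1/(23*(-3)) = 1/(-69) = -1/69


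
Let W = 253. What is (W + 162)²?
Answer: 172225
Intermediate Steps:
(W + 162)² = (253 + 162)² = 415² = 172225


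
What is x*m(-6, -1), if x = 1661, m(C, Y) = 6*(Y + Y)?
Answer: -19932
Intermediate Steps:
m(C, Y) = 12*Y (m(C, Y) = 6*(2*Y) = 12*Y)
x*m(-6, -1) = 1661*(12*(-1)) = 1661*(-12) = -19932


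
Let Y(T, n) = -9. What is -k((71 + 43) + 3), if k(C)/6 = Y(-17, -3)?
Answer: 54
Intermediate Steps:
k(C) = -54 (k(C) = 6*(-9) = -54)
-k((71 + 43) + 3) = -1*(-54) = 54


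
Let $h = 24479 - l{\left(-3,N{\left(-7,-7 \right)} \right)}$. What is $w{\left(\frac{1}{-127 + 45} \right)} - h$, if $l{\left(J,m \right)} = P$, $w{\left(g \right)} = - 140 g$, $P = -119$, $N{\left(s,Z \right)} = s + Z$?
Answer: $- \frac{1008448}{41} \approx -24596.0$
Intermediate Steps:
$N{\left(s,Z \right)} = Z + s$
$l{\left(J,m \right)} = -119$
$h = 24598$ ($h = 24479 - -119 = 24479 + 119 = 24598$)
$w{\left(\frac{1}{-127 + 45} \right)} - h = - \frac{140}{-127 + 45} - 24598 = - \frac{140}{-82} - 24598 = \left(-140\right) \left(- \frac{1}{82}\right) - 24598 = \frac{70}{41} - 24598 = - \frac{1008448}{41}$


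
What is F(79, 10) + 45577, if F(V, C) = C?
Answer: 45587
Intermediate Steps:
F(79, 10) + 45577 = 10 + 45577 = 45587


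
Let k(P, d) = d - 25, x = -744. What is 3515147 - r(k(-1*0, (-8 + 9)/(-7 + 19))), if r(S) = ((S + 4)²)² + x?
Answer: 68936389775/20736 ≈ 3.3245e+6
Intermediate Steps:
k(P, d) = -25 + d
r(S) = -744 + (4 + S)⁴ (r(S) = ((S + 4)²)² - 744 = ((4 + S)²)² - 744 = (4 + S)⁴ - 744 = -744 + (4 + S)⁴)
3515147 - r(k(-1*0, (-8 + 9)/(-7 + 19))) = 3515147 - (-744 + (4 + (-25 + (-8 + 9)/(-7 + 19)))⁴) = 3515147 - (-744 + (4 + (-25 + 1/12))⁴) = 3515147 - (-744 + (4 - 299/12)⁴) = 3515147 - (-744 + (-251/12)⁴) = 3515147 - (-744 + 3969126001/20736) = 3515147 - 1*3953698417/20736 = 3515147 - 3953698417/20736 = 68936389775/20736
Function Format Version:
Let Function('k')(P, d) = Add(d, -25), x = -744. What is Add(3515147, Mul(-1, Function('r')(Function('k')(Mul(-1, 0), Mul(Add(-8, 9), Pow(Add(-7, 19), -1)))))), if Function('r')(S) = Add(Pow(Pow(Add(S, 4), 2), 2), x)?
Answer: Rational(68936389775, 20736) ≈ 3.3245e+6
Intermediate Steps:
Function('k')(P, d) = Add(-25, d)
Function('r')(S) = Add(-744, Pow(Add(4, S), 4)) (Function('r')(S) = Add(Pow(Pow(Add(S, 4), 2), 2), -744) = Add(Pow(Pow(Add(4, S), 2), 2), -744) = Add(Pow(Add(4, S), 4), -744) = Add(-744, Pow(Add(4, S), 4)))
Add(3515147, Mul(-1, Function('r')(Function('k')(Mul(-1, 0), Mul(Add(-8, 9), Pow(Add(-7, 19), -1)))))) = Add(3515147, Mul(-1, Add(-744, Pow(Add(4, Add(-25, Mul(Add(-8, 9), Pow(Add(-7, 19), -1)))), 4)))) = Add(3515147, Mul(-1, Add(-744, Pow(Add(4, Add(-25, Mul(1, Pow(12, -1)))), 4)))) = Add(3515147, Mul(-1, Add(-744, Pow(Add(4, Add(-25, Mul(1, Rational(1, 12)))), 4)))) = Add(3515147, Mul(-1, Add(-744, Pow(Add(4, Add(-25, Rational(1, 12))), 4)))) = Add(3515147, Mul(-1, Add(-744, Pow(Add(4, Rational(-299, 12)), 4)))) = Add(3515147, Mul(-1, Add(-744, Pow(Rational(-251, 12), 4)))) = Add(3515147, Mul(-1, Add(-744, Rational(3969126001, 20736)))) = Add(3515147, Mul(-1, Rational(3953698417, 20736))) = Add(3515147, Rational(-3953698417, 20736)) = Rational(68936389775, 20736)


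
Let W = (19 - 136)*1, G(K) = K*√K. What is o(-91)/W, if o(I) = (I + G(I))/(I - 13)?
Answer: -7/936 - 7*I*√91/936 ≈ -0.0074786 - 0.071342*I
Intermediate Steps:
G(K) = K^(3/2)
W = -117 (W = -117*1 = -117)
o(I) = (I + I^(3/2))/(-13 + I) (o(I) = (I + I^(3/2))/(I - 13) = (I + I^(3/2))/(-13 + I))
o(-91)/W = ((-91 + (-91)^(3/2))/(-13 - 91))/(-117) = ((-91 - 91*I*√91)/(-104))*(-1/117) = -(-91 - 91*I*√91)/104*(-1/117) = (7/8 + 7*I*√91/8)*(-1/117) = -7/936 - 7*I*√91/936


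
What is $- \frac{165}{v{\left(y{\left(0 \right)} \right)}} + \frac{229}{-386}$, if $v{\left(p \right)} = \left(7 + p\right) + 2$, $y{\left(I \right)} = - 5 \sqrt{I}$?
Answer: $- \frac{21917}{1158} \approx -18.927$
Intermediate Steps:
$v{\left(p \right)} = 9 + p$
$- \frac{165}{v{\left(y{\left(0 \right)} \right)}} + \frac{229}{-386} = - \frac{165}{9 - 5 \sqrt{0}} + \frac{229}{-386} = - \frac{165}{9 - 0} + 229 \left(- \frac{1}{386}\right) = - \frac{165}{9 + 0} - \frac{229}{386} = - \frac{165}{9} - \frac{229}{386} = \left(-165\right) \frac{1}{9} - \frac{229}{386} = - \frac{55}{3} - \frac{229}{386} = - \frac{21917}{1158}$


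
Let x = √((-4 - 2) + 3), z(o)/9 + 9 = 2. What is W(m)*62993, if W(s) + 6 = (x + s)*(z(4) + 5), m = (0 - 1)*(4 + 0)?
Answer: 14236418 - 3653594*I*√3 ≈ 1.4236e+7 - 6.3282e+6*I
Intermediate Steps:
z(o) = -63 (z(o) = -81 + 9*2 = -81 + 18 = -63)
x = I*√3 (x = √(-6 + 3) = √(-3) = I*√3 ≈ 1.732*I)
m = -4 (m = -1*4 = -4)
W(s) = -6 - 58*s - 58*I*√3 (W(s) = -6 + (I*√3 + s)*(-63 + 5) = -6 + (s + I*√3)*(-58) = -6 + (-58*s - 58*I*√3) = -6 - 58*s - 58*I*√3)
W(m)*62993 = (-6 - 58*(-4) - 58*I*√3)*62993 = (-6 + 232 - 58*I*√3)*62993 = (226 - 58*I*√3)*62993 = 14236418 - 3653594*I*√3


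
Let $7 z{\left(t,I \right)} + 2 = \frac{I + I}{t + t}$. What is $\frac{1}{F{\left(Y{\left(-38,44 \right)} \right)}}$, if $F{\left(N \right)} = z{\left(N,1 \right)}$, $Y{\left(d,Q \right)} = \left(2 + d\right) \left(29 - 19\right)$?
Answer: $- \frac{360}{103} \approx -3.4951$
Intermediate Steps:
$Y{\left(d,Q \right)} = 20 + 10 d$ ($Y{\left(d,Q \right)} = \left(2 + d\right) 10 = 20 + 10 d$)
$z{\left(t,I \right)} = - \frac{2}{7} + \frac{I}{7 t}$ ($z{\left(t,I \right)} = - \frac{2}{7} + \frac{\left(I + I\right) \frac{1}{t + t}}{7} = - \frac{2}{7} + \frac{2 I \frac{1}{2 t}}{7} = - \frac{2}{7} + \frac{I \frac{1}{t}}{7} = - \frac{2}{7} + \frac{I}{7 t}$)
$F{\left(N \right)} = \frac{1 - 2 N}{7 N}$
$\frac{1}{F{\left(Y{\left(-38,44 \right)} \right)}} = \frac{1}{\frac{1}{7} \frac{1}{20 + 10 \left(-38\right)} \left(1 - 2 \left(20 + 10 \left(-38\right)\right)\right)} = \frac{1}{\frac{1}{7} \frac{1}{20 - 380} \left(1 - 2 \left(20 - 380\right)\right)} = \frac{1}{\frac{1}{7} \frac{1}{-360} \left(1 - -720\right)} = \frac{1}{\frac{1}{7} \left(- \frac{1}{360}\right) \left(1 + 720\right)} = \frac{1}{\frac{1}{7} \left(- \frac{1}{360}\right) 721} = \frac{1}{- \frac{103}{360}} = - \frac{360}{103}$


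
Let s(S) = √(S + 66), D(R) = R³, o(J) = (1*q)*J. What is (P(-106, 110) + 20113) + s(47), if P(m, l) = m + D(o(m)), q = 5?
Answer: -148856993 + √113 ≈ -1.4886e+8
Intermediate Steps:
o(J) = 5*J (o(J) = (1*5)*J = 5*J)
s(S) = √(66 + S)
P(m, l) = m + 125*m³ (P(m, l) = m + (5*m)³ = m + 125*m³)
(P(-106, 110) + 20113) + s(47) = ((-106 + 125*(-106)³) + 20113) + √(66 + 47) = ((-106 + 125*(-1191016)) + 20113) + √113 = ((-106 - 148877000) + 20113) + √113 = (-148877106 + 20113) + √113 = -148856993 + √113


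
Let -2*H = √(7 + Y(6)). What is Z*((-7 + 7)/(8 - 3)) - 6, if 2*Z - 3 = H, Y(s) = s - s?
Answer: -6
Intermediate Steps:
Y(s) = 0
H = -√7/2 (H = -√(7 + 0)/2 = -√7/2 ≈ -1.3229)
Z = 3/2 - √7/4 (Z = 3/2 + (-√7/2)/2 = 3/2 - √7/4 ≈ 0.83856)
Z*((-7 + 7)/(8 - 3)) - 6 = (3/2 - √7/4)*((-7 + 7)/(8 - 3)) - 6 = (3/2 - √7/4)*(0/5) - 6 = (3/2 - √7/4)*(0*(⅕)) - 6 = (3/2 - √7/4)*0 - 6 = 0 - 6 = -6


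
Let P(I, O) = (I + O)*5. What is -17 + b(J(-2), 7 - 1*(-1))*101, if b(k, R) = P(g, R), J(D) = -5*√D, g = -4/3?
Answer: 10049/3 ≈ 3349.7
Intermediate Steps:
g = -4/3 (g = -4*⅓ = -4/3 ≈ -1.3333)
P(I, O) = 5*I + 5*O
b(k, R) = -20/3 + 5*R (b(k, R) = 5*(-4/3) + 5*R = -20/3 + 5*R)
-17 + b(J(-2), 7 - 1*(-1))*101 = -17 + (-20/3 + 5*(7 - 1*(-1)))*101 = -17 + (-20/3 + 5*(7 + 1))*101 = -17 + (-20/3 + 5*8)*101 = -17 + (-20/3 + 40)*101 = -17 + (100/3)*101 = -17 + 10100/3 = 10049/3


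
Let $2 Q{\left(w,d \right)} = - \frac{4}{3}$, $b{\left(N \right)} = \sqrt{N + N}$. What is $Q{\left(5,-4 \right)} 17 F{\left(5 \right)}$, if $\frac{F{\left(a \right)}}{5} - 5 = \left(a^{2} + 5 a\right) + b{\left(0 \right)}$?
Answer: $- \frac{9350}{3} \approx -3116.7$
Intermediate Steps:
$b{\left(N \right)} = \sqrt{2} \sqrt{N}$ ($b{\left(N \right)} = \sqrt{2 N} = \sqrt{2} \sqrt{N}$)
$Q{\left(w,d \right)} = - \frac{2}{3}$ ($Q{\left(w,d \right)} = \frac{\left(-4\right) \frac{1}{3}}{2} = \frac{1}{2} \left(- \frac{4}{3}\right) = - \frac{2}{3}$)
$F{\left(a \right)} = 25 + 5 a^{2} + 25 a$ ($F{\left(a \right)} = 25 + 5 \left(\left(a^{2} + 5 a\right) + \sqrt{2} \sqrt{0}\right) = 25 + 5 \left(\left(a^{2} + 5 a\right) + \sqrt{2} \cdot 0\right) = 25 + 5 \left(\left(a^{2} + 5 a\right) + 0\right) = 25 + 5 \left(a^{2} + 5 a\right) = 25 + \left(5 a^{2} + 25 a\right) = 25 + 5 a^{2} + 25 a$)
$Q{\left(5,-4 \right)} 17 F{\left(5 \right)} = \left(- \frac{2}{3}\right) 17 \left(25 + 5 \cdot 5^{2} + 25 \cdot 5\right) = - \frac{34 \left(25 + 5 \cdot 25 + 125\right)}{3} = - \frac{34 \left(25 + 125 + 125\right)}{3} = \left(- \frac{34}{3}\right) 275 = - \frac{9350}{3}$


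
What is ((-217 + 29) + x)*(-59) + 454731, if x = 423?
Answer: 440866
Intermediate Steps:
((-217 + 29) + x)*(-59) + 454731 = ((-217 + 29) + 423)*(-59) + 454731 = (-188 + 423)*(-59) + 454731 = 235*(-59) + 454731 = -13865 + 454731 = 440866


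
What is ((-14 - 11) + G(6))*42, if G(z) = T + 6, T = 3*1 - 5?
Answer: -882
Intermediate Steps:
T = -2 (T = 3 - 5 = -2)
G(z) = 4 (G(z) = -2 + 6 = 4)
((-14 - 11) + G(6))*42 = ((-14 - 11) + 4)*42 = (-25 + 4)*42 = -21*42 = -882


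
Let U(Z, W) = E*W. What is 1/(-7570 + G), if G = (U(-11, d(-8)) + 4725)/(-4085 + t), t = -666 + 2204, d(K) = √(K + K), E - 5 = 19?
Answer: -5457800745/41325676536049 + 27168*I/41325676536049 ≈ -0.00013207 + 6.5741e-10*I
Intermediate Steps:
E = 24 (E = 5 + 19 = 24)
d(K) = √2*√K (d(K) = √(2*K) = √2*√K)
U(Z, W) = 24*W
t = 1538
G = -525/283 - 32*I/849 (G = (24*(√2*√(-8)) + 4725)/(-4085 + 1538) = (24*(√2*(2*I*√2)) + 4725)/(-2547) = (24*(4*I) + 4725)*(-1/2547) = (96*I + 4725)*(-1/2547) = (4725 + 96*I)*(-1/2547) = -525/283 - 32*I/849 ≈ -1.8551 - 0.037691*I)
1/(-7570 + G) = 1/(-7570 + (-525/283 - 32*I/849)) = 1/(-2142835/283 - 32*I/849) = 720801*(-2142835/283 + 32*I/849)/41325676536049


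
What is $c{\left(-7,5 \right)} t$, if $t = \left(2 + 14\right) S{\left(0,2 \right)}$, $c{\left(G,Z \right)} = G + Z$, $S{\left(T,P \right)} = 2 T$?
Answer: $0$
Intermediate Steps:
$t = 0$ ($t = \left(2 + 14\right) 2 \cdot 0 = 16 \cdot 0 = 0$)
$c{\left(-7,5 \right)} t = \left(-7 + 5\right) 0 = \left(-2\right) 0 = 0$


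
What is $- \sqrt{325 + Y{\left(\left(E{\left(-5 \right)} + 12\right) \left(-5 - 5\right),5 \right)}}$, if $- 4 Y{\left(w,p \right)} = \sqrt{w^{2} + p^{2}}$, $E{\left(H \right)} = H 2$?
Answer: $- \frac{\sqrt{1300 - 5 \sqrt{17}}}{2} \approx -17.884$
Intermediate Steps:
$E{\left(H \right)} = 2 H$
$Y{\left(w,p \right)} = - \frac{\sqrt{p^{2} + w^{2}}}{4}$ ($Y{\left(w,p \right)} = - \frac{\sqrt{w^{2} + p^{2}}}{4} = - \frac{\sqrt{p^{2} + w^{2}}}{4}$)
$- \sqrt{325 + Y{\left(\left(E{\left(-5 \right)} + 12\right) \left(-5 - 5\right),5 \right)}} = - \sqrt{325 - \frac{\sqrt{5^{2} + \left(\left(2 \left(-5\right) + 12\right) \left(-5 - 5\right)\right)^{2}}}{4}} = - \sqrt{325 - \frac{\sqrt{25 + \left(\left(-10 + 12\right) \left(-10\right)\right)^{2}}}{4}} = - \sqrt{325 - \frac{\sqrt{25 + \left(2 \left(-10\right)\right)^{2}}}{4}} = - \sqrt{325 - \frac{\sqrt{25 + \left(-20\right)^{2}}}{4}} = - \sqrt{325 - \frac{\sqrt{25 + 400}}{4}} = - \sqrt{325 - \frac{\sqrt{425}}{4}} = - \sqrt{325 - \frac{5 \sqrt{17}}{4}}$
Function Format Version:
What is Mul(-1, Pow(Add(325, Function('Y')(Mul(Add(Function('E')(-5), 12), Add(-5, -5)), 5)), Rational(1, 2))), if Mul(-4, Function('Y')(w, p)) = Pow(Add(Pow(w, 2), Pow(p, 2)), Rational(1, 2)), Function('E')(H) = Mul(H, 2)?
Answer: Mul(Rational(-1, 2), Pow(Add(1300, Mul(-5, Pow(17, Rational(1, 2)))), Rational(1, 2))) ≈ -17.884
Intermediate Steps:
Function('E')(H) = Mul(2, H)
Function('Y')(w, p) = Mul(Rational(-1, 4), Pow(Add(Pow(p, 2), Pow(w, 2)), Rational(1, 2))) (Function('Y')(w, p) = Mul(Rational(-1, 4), Pow(Add(Pow(w, 2), Pow(p, 2)), Rational(1, 2))) = Mul(Rational(-1, 4), Pow(Add(Pow(p, 2), Pow(w, 2)), Rational(1, 2))))
Mul(-1, Pow(Add(325, Function('Y')(Mul(Add(Function('E')(-5), 12), Add(-5, -5)), 5)), Rational(1, 2))) = Mul(-1, Pow(Add(325, Mul(Rational(-1, 4), Pow(Add(Pow(5, 2), Pow(Mul(Add(Mul(2, -5), 12), Add(-5, -5)), 2)), Rational(1, 2)))), Rational(1, 2))) = Mul(-1, Pow(Add(325, Mul(Rational(-1, 4), Pow(Add(25, Pow(Mul(Add(-10, 12), -10), 2)), Rational(1, 2)))), Rational(1, 2))) = Mul(-1, Pow(Add(325, Mul(Rational(-1, 4), Pow(Add(25, Pow(Mul(2, -10), 2)), Rational(1, 2)))), Rational(1, 2))) = Mul(-1, Pow(Add(325, Mul(Rational(-1, 4), Pow(Add(25, Pow(-20, 2)), Rational(1, 2)))), Rational(1, 2))) = Mul(-1, Pow(Add(325, Mul(Rational(-1, 4), Pow(Add(25, 400), Rational(1, 2)))), Rational(1, 2))) = Mul(-1, Pow(Add(325, Mul(Rational(-1, 4), Pow(425, Rational(1, 2)))), Rational(1, 2))) = Mul(-1, Pow(Add(325, Mul(Rational(-1, 4), Mul(5, Pow(17, Rational(1, 2))))), Rational(1, 2))) = Mul(-1, Pow(Add(325, Mul(Rational(-5, 4), Pow(17, Rational(1, 2)))), Rational(1, 2)))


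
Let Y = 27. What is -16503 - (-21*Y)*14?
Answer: -8565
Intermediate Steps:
-16503 - (-21*Y)*14 = -16503 - (-21*27)*14 = -16503 - (-567)*14 = -16503 - 1*(-7938) = -16503 + 7938 = -8565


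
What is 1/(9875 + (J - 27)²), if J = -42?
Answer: 1/14636 ≈ 6.8325e-5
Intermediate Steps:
1/(9875 + (J - 27)²) = 1/(9875 + (-42 - 27)²) = 1/(9875 + (-69)²) = 1/(9875 + 4761) = 1/14636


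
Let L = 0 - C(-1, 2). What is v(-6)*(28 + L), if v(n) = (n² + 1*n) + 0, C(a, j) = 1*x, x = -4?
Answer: 960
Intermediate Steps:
C(a, j) = -4 (C(a, j) = 1*(-4) = -4)
v(n) = n + n² (v(n) = (n² + n) + 0 = (n + n²) + 0 = n + n²)
L = 4 (L = 0 - 1*(-4) = 0 + 4 = 4)
v(-6)*(28 + L) = (-6*(1 - 6))*(28 + 4) = -6*(-5)*32 = 30*32 = 960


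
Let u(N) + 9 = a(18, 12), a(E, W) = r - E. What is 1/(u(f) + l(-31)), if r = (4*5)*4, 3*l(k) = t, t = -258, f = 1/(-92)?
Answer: -1/33 ≈ -0.030303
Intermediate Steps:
f = -1/92 ≈ -0.010870
l(k) = -86 (l(k) = (1/3)*(-258) = -86)
r = 80 (r = 20*4 = 80)
a(E, W) = 80 - E
u(N) = 53 (u(N) = -9 + (80 - 1*18) = -9 + (80 - 18) = -9 + 62 = 53)
1/(u(f) + l(-31)) = 1/(53 - 86) = 1/(-33) = -1/33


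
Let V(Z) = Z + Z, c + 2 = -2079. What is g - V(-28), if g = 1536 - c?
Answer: 3673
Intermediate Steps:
c = -2081 (c = -2 - 2079 = -2081)
V(Z) = 2*Z
g = 3617 (g = 1536 - 1*(-2081) = 1536 + 2081 = 3617)
g - V(-28) = 3617 - 2*(-28) = 3617 - 1*(-56) = 3617 + 56 = 3673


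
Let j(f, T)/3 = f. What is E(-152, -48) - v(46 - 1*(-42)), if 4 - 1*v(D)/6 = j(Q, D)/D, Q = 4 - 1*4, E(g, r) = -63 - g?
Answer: 65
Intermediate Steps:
Q = 0 (Q = 4 - 4 = 0)
j(f, T) = 3*f
v(D) = 24 (v(D) = 24 - 6*3*0/D = 24 - 0/D = 24 - 6*0 = 24 + 0 = 24)
E(-152, -48) - v(46 - 1*(-42)) = (-63 - 1*(-152)) - 1*24 = (-63 + 152) - 24 = 89 - 24 = 65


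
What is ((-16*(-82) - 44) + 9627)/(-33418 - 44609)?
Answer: -10895/78027 ≈ -0.13963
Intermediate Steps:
((-16*(-82) - 44) + 9627)/(-33418 - 44609) = ((1312 - 44) + 9627)/(-78027) = (1268 + 9627)*(-1/78027) = 10895*(-1/78027) = -10895/78027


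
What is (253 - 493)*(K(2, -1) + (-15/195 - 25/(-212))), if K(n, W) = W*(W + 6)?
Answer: 820020/689 ≈ 1190.2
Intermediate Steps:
K(n, W) = W*(6 + W)
(253 - 493)*(K(2, -1) + (-15/195 - 25/(-212))) = (253 - 493)*(-(6 - 1) + (-15/195 - 25/(-212))) = -240*(-1*5 + (-15*1/195 - 25*(-1/212))) = -240*(-5 + (-1/13 + 25/212)) = -240*(-5 + 113/2756) = -240*(-13667/2756) = 820020/689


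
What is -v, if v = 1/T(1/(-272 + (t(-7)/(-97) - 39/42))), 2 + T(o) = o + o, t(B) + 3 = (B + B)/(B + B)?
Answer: 370609/743934 ≈ 0.49817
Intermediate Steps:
t(B) = -2 (t(B) = -3 + (B + B)/(B + B) = -3 + (2*B)/((2*B)) = -3 + (2*B)*(1/(2*B)) = -3 + 1 = -2)
T(o) = -2 + 2*o (T(o) = -2 + (o + o) = -2 + 2*o)
v = -370609/743934 (v = 1/(-2 + 2/(-272 + (-2/(-97) - 39/42))) = 1/(-2 + 2/(-272 + (-2*(-1/97) - 39*1/42))) = 1/(-2 + 2/(-272 + (2/97 - 13/14))) = 1/(-2 + 2/(-272 - 1233/1358)) = 1/(-2 + 2/(-370609/1358)) = 1/(-2 + 2*(-1358/370609)) = 1/(-2 - 2716/370609) = 1/(-743934/370609) = -370609/743934 ≈ -0.49817)
-v = -1*(-370609/743934) = 370609/743934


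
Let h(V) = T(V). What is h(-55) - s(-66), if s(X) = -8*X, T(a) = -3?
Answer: -531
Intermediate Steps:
h(V) = -3
h(-55) - s(-66) = -3 - (-8)*(-66) = -3 - 1*528 = -3 - 528 = -531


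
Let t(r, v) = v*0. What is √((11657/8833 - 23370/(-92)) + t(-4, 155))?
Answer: √348391919066/36938 ≈ 15.979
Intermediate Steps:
t(r, v) = 0
√((11657/8833 - 23370/(-92)) + t(-4, 155)) = √((11657/8833 - 23370/(-92)) + 0) = √((11657*(1/8833) - 23370*(-1/92)) + 0) = √((11657/8833 + 11685/46) + 0) = √(103749827/406318 + 0) = √(103749827/406318) = √348391919066/36938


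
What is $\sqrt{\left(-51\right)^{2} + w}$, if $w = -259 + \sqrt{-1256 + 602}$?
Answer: $\sqrt{2342 + i \sqrt{654}} \approx 48.395 + 0.2642 i$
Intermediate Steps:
$w = -259 + i \sqrt{654}$ ($w = -259 + \sqrt{-654} = -259 + i \sqrt{654} \approx -259.0 + 25.573 i$)
$\sqrt{\left(-51\right)^{2} + w} = \sqrt{\left(-51\right)^{2} - \left(259 - i \sqrt{654}\right)} = \sqrt{2601 - \left(259 - i \sqrt{654}\right)} = \sqrt{2342 + i \sqrt{654}}$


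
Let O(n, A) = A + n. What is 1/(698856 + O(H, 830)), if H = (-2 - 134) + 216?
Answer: 1/699766 ≈ 1.4290e-6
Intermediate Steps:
H = 80 (H = -136 + 216 = 80)
1/(698856 + O(H, 830)) = 1/(698856 + (830 + 80)) = 1/(698856 + 910) = 1/699766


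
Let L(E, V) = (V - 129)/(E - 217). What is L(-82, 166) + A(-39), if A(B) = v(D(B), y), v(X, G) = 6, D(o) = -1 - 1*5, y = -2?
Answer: 1757/299 ≈ 5.8763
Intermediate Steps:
D(o) = -6 (D(o) = -1 - 5 = -6)
L(E, V) = (-129 + V)/(-217 + E)
A(B) = 6
L(-82, 166) + A(-39) = (-129 + 166)/(-217 - 82) + 6 = 37/(-299) + 6 = -1/299*37 + 6 = -37/299 + 6 = 1757/299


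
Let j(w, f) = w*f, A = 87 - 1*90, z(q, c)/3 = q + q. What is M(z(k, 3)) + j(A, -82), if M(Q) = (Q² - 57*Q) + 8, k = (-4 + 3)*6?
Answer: 3602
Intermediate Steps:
k = -6 (k = -1*6 = -6)
z(q, c) = 6*q (z(q, c) = 3*(q + q) = 3*(2*q) = 6*q)
M(Q) = 8 + Q² - 57*Q
A = -3 (A = 87 - 90 = -3)
j(w, f) = f*w
M(z(k, 3)) + j(A, -82) = (8 + (6*(-6))² - 342*(-6)) - 82*(-3) = (8 + (-36)² - 57*(-36)) + 246 = (8 + 1296 + 2052) + 246 = 3356 + 246 = 3602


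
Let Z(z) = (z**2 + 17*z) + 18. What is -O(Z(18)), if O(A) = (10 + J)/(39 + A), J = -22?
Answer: 4/229 ≈ 0.017467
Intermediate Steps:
Z(z) = 18 + z**2 + 17*z
O(A) = -12/(39 + A) (O(A) = (10 - 22)/(39 + A) = -12/(39 + A))
-O(Z(18)) = -(-12)/(39 + (18 + 18**2 + 17*18)) = -(-12)/(39 + (18 + 324 + 306)) = -(-12)/(39 + 648) = -(-12)/687 = -1*(-4/229) = 4/229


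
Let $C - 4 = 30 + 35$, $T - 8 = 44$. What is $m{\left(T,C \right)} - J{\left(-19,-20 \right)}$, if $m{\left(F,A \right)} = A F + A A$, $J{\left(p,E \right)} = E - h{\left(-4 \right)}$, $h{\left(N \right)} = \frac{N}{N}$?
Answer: $8370$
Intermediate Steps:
$T = 52$ ($T = 8 + 44 = 52$)
$C = 69$ ($C = 4 + \left(30 + 35\right) = 4 + 65 = 69$)
$h{\left(N \right)} = 1$
$J{\left(p,E \right)} = -1 + E$ ($J{\left(p,E \right)} = E - 1 = -1 + E$)
$m{\left(F,A \right)} = A^{2} + A F$ ($m{\left(F,A \right)} = A F + A^{2} = A^{2} + A F$)
$m{\left(T,C \right)} - J{\left(-19,-20 \right)} = 69 \left(69 + 52\right) - \left(-1 - 20\right) = 69 \cdot 121 - -21 = 8349 + 21 = 8370$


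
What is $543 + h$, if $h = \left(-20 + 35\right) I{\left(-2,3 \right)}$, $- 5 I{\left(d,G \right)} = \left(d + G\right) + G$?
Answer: $531$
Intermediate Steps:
$I{\left(d,G \right)} = - \frac{2 G}{5} - \frac{d}{5}$ ($I{\left(d,G \right)} = - \frac{\left(d + G\right) + G}{5} = - \frac{\left(G + d\right) + G}{5} = - \frac{d + 2 G}{5} = - \frac{2 G}{5} - \frac{d}{5}$)
$h = -12$ ($h = \left(-20 + 35\right) \left(\left(- \frac{2}{5}\right) 3 - - \frac{2}{5}\right) = 15 \left(- \frac{6}{5} + \frac{2}{5}\right) = 15 \left(- \frac{4}{5}\right) = -12$)
$543 + h = 543 - 12 = 531$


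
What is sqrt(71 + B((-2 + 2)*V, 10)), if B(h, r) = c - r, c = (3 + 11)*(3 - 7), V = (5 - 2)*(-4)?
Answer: sqrt(5) ≈ 2.2361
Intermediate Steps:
V = -12 (V = 3*(-4) = -12)
c = -56 (c = 14*(-4) = -56)
B(h, r) = -56 - r
sqrt(71 + B((-2 + 2)*V, 10)) = sqrt(71 + (-56 - 1*10)) = sqrt(71 + (-56 - 10)) = sqrt(71 - 66) = sqrt(5)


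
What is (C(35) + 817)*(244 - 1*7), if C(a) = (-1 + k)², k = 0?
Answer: 193866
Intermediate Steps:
C(a) = 1 (C(a) = (-1 + 0)² = (-1)² = 1)
(C(35) + 817)*(244 - 1*7) = (1 + 817)*(244 - 1*7) = 818*(244 - 7) = 818*237 = 193866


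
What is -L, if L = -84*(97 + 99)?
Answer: 16464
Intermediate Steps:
L = -16464 (L = -84*196 = -16464)
-L = -1*(-16464) = 16464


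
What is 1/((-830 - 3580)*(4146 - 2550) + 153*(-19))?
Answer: -1/7041267 ≈ -1.4202e-7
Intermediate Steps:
1/((-830 - 3580)*(4146 - 2550) + 153*(-19)) = 1/(-4410*1596 - 2907) = 1/(-7038360 - 2907) = 1/(-7041267) = -1/7041267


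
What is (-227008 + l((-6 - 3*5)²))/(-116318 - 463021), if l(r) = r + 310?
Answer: 75419/193113 ≈ 0.39054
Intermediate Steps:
l(r) = 310 + r
(-227008 + l((-6 - 3*5)²))/(-116318 - 463021) = (-227008 + (310 + (-6 - 3*5)²))/(-116318 - 463021) = (-227008 + (310 + (-6 - 15)²))/(-579339) = (-227008 + (310 + (-21)²))*(-1/579339) = (-227008 + (310 + 441))*(-1/579339) = (-227008 + 751)*(-1/579339) = -226257*(-1/579339) = 75419/193113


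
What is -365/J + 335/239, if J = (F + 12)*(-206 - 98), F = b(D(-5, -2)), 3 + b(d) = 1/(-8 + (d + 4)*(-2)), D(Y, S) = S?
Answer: 2985925/1943548 ≈ 1.5363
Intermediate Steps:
b(d) = -3 + 1/(-16 - 2*d) (b(d) = -3 + 1/(-8 + (d + 4)*(-2)) = -3 + 1/(-8 + (4 + d)*(-2)) = -3 + 1/(-8 + (-8 - 2*d)) = -3 + 1/(-16 - 2*d))
F = -37/12 (F = (-49 - 6*(-2))/(2*(8 - 2)) = (½)*(-49 + 12)/6 = (½)*(⅙)*(-37) = -37/12 ≈ -3.0833)
J = -8132/3 (J = (-37/12 + 12)*(-206 - 98) = (107/12)*(-304) = -8132/3 ≈ -2710.7)
-365/J + 335/239 = -365/(-8132/3) + 335/239 = -365*(-3/8132) + 335*(1/239) = 1095/8132 + 335/239 = 2985925/1943548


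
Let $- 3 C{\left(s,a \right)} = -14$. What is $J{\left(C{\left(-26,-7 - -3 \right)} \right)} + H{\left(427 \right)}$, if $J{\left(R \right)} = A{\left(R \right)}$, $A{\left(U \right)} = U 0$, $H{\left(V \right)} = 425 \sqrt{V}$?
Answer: $425 \sqrt{427} \approx 8782.2$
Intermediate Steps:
$C{\left(s,a \right)} = \frac{14}{3}$ ($C{\left(s,a \right)} = \left(- \frac{1}{3}\right) \left(-14\right) = \frac{14}{3}$)
$A{\left(U \right)} = 0$
$J{\left(R \right)} = 0$
$J{\left(C{\left(-26,-7 - -3 \right)} \right)} + H{\left(427 \right)} = 0 + 425 \sqrt{427} = 425 \sqrt{427}$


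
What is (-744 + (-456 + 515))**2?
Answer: 469225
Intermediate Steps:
(-744 + (-456 + 515))**2 = (-744 + 59)**2 = (-685)**2 = 469225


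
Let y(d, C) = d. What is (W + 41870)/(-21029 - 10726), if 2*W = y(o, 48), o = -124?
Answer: -13936/10585 ≈ -1.3166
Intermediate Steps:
W = -62 (W = (½)*(-124) = -62)
(W + 41870)/(-21029 - 10726) = (-62 + 41870)/(-21029 - 10726) = 41808/(-31755) = 41808*(-1/31755) = -13936/10585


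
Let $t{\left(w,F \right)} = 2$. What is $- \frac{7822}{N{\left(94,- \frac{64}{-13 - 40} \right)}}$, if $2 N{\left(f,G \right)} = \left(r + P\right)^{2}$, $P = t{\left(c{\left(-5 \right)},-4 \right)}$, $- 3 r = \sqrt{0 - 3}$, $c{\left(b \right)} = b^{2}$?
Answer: $- \frac{140796}{\left(6 - i \sqrt{3}\right)^{2}} \approx -3054.7 - 1924.0 i$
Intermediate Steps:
$r = - \frac{i \sqrt{3}}{3}$ ($r = - \frac{\sqrt{0 - 3}}{3} = - \frac{\sqrt{-3}}{3} = - \frac{i \sqrt{3}}{3} \approx - 0.57735 i$)
$P = 2$
$N{\left(f,G \right)} = \frac{\left(2 - \frac{i \sqrt{3}}{3}\right)^{2}}{2}$ ($N{\left(f,G \right)} = \frac{\left(- \frac{i \sqrt{3}}{3} + 2\right)^{2}}{2} = \frac{\left(2 - \frac{i \sqrt{3}}{3}\right)^{2}}{2}$)
$- \frac{7822}{N{\left(94,- \frac{64}{-13 - 40} \right)}} = - \frac{7822}{\frac{1}{18} \left(6 - i \sqrt{3}\right)^{2}} = - 7822 \frac{18}{\left(6 - i \sqrt{3}\right)^{2}} = - \frac{140796}{\left(6 - i \sqrt{3}\right)^{2}}$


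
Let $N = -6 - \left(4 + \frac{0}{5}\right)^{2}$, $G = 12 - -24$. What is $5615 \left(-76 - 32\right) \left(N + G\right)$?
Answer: $-8489880$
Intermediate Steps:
$G = 36$ ($G = 12 + 24 = 36$)
$N = -22$ ($N = -6 - \left(4 + 0 \cdot \frac{1}{5}\right)^{2} = -6 - \left(4 + 0\right)^{2} = -6 - 4^{2} = -6 - 16 = -22$)
$5615 \left(-76 - 32\right) \left(N + G\right) = 5615 \left(-76 - 32\right) \left(-22 + 36\right) = 5615 \left(\left(-108\right) 14\right) = 5615 \left(-1512\right) = -8489880$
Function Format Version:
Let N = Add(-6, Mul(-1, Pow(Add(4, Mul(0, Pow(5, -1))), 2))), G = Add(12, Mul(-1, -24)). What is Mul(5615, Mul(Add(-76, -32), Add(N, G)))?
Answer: -8489880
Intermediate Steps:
G = 36 (G = Add(12, 24) = 36)
N = -22 (N = Add(-6, Mul(-1, Pow(Add(4, Mul(0, Rational(1, 5))), 2))) = Add(-6, Mul(-1, Pow(Add(4, 0), 2))) = Add(-6, Mul(-1, Pow(4, 2))) = Add(-6, Mul(-1, 16)) = Add(-6, -16) = -22)
Mul(5615, Mul(Add(-76, -32), Add(N, G))) = Mul(5615, Mul(Add(-76, -32), Add(-22, 36))) = Mul(5615, Mul(-108, 14)) = Mul(5615, -1512) = -8489880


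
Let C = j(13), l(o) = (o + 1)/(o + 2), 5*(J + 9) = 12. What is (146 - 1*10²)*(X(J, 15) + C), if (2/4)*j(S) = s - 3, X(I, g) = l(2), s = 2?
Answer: -115/2 ≈ -57.500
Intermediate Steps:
J = -33/5 (J = -9 + (⅕)*12 = -9 + 12/5 = -33/5 ≈ -6.6000)
l(o) = (1 + o)/(2 + o)
X(I, g) = ¾ (X(I, g) = (1 + 2)/(2 + 2) = 3/4 = (¼)*3 = ¾)
j(S) = -2 (j(S) = 2*(2 - 3) = 2*(-1) = -2)
C = -2
(146 - 1*10²)*(X(J, 15) + C) = (146 - 1*10²)*(¾ - 2) = (146 - 1*100)*(-5/4) = (146 - 100)*(-5/4) = 46*(-5/4) = -115/2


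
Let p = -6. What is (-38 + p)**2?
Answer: 1936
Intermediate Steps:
(-38 + p)**2 = (-38 - 6)**2 = (-44)**2 = 1936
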